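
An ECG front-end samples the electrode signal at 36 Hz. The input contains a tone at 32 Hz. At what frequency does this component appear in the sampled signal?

32 Hz > fs/2 = 18 Hz, folds to fs − 32 Hz = 4 Hz.

4 Hz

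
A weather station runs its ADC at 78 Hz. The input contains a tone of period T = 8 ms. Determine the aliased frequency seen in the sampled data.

T = 8 ms → f = 1/T = 125 Hz.
125 Hz mod fs = 47 Hz.
47 Hz > fs/2 = 39 Hz, folds to fs − 47 Hz = 31 Hz.

31 Hz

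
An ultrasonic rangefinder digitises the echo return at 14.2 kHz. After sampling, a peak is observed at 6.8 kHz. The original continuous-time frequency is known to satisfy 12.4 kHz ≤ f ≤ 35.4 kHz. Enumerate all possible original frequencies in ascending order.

21 kHz, 21.6 kHz, 35.2 kHz

Frequencies that alias to 6.8 kHz are k·fs ± 6.8 kHz for integer k ≥ 0.
k=0: 6.8 kHz.
k=1: 7.4 kHz, 21 kHz.
k=2: 21.6 kHz, 35.2 kHz.
k=3: 35.8 kHz, 49.4 kHz.
Within [12.4 kHz, 35.4 kHz]: 21 kHz, 21.6 kHz, 35.2 kHz.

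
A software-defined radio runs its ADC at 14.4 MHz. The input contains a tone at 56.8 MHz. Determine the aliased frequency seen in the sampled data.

56.8 MHz mod fs = 13.6 MHz.
13.6 MHz > fs/2 = 7.2 MHz, folds to fs − 13.6 MHz = 0.8 MHz.

0.8 MHz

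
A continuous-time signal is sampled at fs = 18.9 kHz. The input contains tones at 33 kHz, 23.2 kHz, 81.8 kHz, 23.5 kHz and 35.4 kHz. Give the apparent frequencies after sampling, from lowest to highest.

fs/2 = 9.45 kHz.
33 kHz mod fs = 14.1 kHz.
14.1 kHz > fs/2 = 9.45 kHz, folds to fs − 14.1 kHz = 4.8 kHz.
23.2 kHz mod fs = 4.3 kHz.
4.3 kHz ≤ fs/2 = 9.45 kHz, appears at 4.3 kHz.
81.8 kHz mod fs = 6.2 kHz.
6.2 kHz ≤ fs/2 = 9.45 kHz, appears at 6.2 kHz.
23.5 kHz mod fs = 4.6 kHz.
4.6 kHz ≤ fs/2 = 9.45 kHz, appears at 4.6 kHz.
35.4 kHz mod fs = 16.5 kHz.
16.5 kHz > fs/2 = 9.45 kHz, folds to fs − 16.5 kHz = 2.4 kHz.
Distinct values: {2.4 kHz, 4.3 kHz, 4.6 kHz, 4.8 kHz, 6.2 kHz}.

2.4 kHz, 4.3 kHz, 4.6 kHz, 4.8 kHz, 6.2 kHz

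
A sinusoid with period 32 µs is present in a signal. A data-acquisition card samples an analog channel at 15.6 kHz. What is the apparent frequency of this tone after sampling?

0.05 kHz

T = 32 µs → f = 1/T = 31.25 kHz.
31.25 kHz mod fs = 0.05 kHz.
0.05 kHz ≤ fs/2 = 7.8 kHz, appears at 0.05 kHz.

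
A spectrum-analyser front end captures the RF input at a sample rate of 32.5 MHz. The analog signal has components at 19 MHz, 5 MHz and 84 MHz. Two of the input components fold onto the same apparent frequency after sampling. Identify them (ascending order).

fs/2 = 16.25 MHz.
19 MHz > fs/2 = 16.25 MHz, folds to fs − 19 MHz = 13.5 MHz.
5 MHz ≤ fs/2 = 16.25 MHz, passes unchanged.
84 MHz mod fs = 19 MHz.
19 MHz > fs/2 = 16.25 MHz, folds to fs − 19 MHz = 13.5 MHz.
19 MHz and 84 MHz both map to 13.5 MHz.

19 MHz, 84 MHz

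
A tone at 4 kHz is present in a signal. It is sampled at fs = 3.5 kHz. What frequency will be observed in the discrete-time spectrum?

4 kHz mod fs = 0.5 kHz.
0.5 kHz ≤ fs/2 = 1.75 kHz, appears at 0.5 kHz.

0.5 kHz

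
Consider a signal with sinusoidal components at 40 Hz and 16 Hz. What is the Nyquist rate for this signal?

Highest-frequency component: 40 Hz.
Nyquist rate = 2 × 40 Hz = 80 Hz.

80 Hz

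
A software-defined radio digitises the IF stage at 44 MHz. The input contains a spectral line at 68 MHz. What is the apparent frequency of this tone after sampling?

20 MHz

68 MHz mod fs = 24 MHz.
24 MHz > fs/2 = 22 MHz, folds to fs − 24 MHz = 20 MHz.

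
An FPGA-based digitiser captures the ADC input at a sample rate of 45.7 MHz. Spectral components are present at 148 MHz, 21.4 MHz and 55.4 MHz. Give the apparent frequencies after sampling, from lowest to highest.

9.7 MHz, 10.9 MHz, 21.4 MHz

fs/2 = 22.85 MHz.
148 MHz mod fs = 10.9 MHz.
10.9 MHz ≤ fs/2 = 22.85 MHz, appears at 10.9 MHz.
21.4 MHz ≤ fs/2 = 22.85 MHz, passes unchanged.
55.4 MHz mod fs = 9.7 MHz.
9.7 MHz ≤ fs/2 = 22.85 MHz, appears at 9.7 MHz.
Distinct values: {9.7 MHz, 10.9 MHz, 21.4 MHz}.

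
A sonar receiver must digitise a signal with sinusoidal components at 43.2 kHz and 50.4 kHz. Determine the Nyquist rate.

Highest-frequency component: 50.4 kHz.
Nyquist rate = 2 × 50.4 kHz = 100.8 kHz.

100.8 kHz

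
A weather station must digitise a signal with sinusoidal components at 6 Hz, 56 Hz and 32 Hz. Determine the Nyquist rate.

Highest-frequency component: 56 Hz.
Nyquist rate = 2 × 56 Hz = 112 Hz.

112 Hz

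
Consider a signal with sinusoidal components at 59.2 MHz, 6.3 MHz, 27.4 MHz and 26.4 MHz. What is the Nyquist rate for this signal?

118.4 MHz

Highest-frequency component: 59.2 MHz.
Nyquist rate = 2 × 59.2 MHz = 118.4 MHz.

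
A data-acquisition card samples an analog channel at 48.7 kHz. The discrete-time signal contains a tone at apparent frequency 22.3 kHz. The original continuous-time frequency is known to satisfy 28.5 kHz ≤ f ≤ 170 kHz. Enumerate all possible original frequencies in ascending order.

71 kHz, 75.1 kHz, 119.7 kHz, 123.8 kHz, 168.4 kHz

Frequencies that alias to 22.3 kHz are k·fs ± 22.3 kHz for integer k ≥ 0.
k=0: 22.3 kHz.
k=1: 26.4 kHz, 71 kHz.
k=2: 75.1 kHz, 119.7 kHz.
k=3: 123.8 kHz, 168.4 kHz.
k=4: 172.5 kHz, 217.1 kHz.
Within [28.5 kHz, 170 kHz]: 71 kHz, 75.1 kHz, 119.7 kHz, 123.8 kHz, 168.4 kHz.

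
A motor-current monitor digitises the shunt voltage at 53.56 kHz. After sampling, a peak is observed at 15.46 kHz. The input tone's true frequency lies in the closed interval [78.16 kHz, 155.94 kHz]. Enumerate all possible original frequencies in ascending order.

91.66 kHz, 122.58 kHz, 145.22 kHz

Frequencies that alias to 15.46 kHz are k·fs ± 15.46 kHz for integer k ≥ 0.
k=0: 15.46 kHz.
k=1: 38.1 kHz, 69.02 kHz.
k=2: 91.66 kHz, 122.58 kHz.
k=3: 145.22 kHz, 176.14 kHz.
k=4: 198.78 kHz, 229.7 kHz.
Within [78.16 kHz, 155.94 kHz]: 91.66 kHz, 122.58 kHz, 145.22 kHz.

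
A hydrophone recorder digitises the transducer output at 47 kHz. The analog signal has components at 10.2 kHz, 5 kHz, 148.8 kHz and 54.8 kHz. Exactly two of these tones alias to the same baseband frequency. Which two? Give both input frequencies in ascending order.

54.8 kHz, 148.8 kHz

fs/2 = 23.5 kHz.
10.2 kHz ≤ fs/2 = 23.5 kHz, passes unchanged.
5 kHz ≤ fs/2 = 23.5 kHz, passes unchanged.
148.8 kHz mod fs = 7.8 kHz.
7.8 kHz ≤ fs/2 = 23.5 kHz, appears at 7.8 kHz.
54.8 kHz mod fs = 7.8 kHz.
7.8 kHz ≤ fs/2 = 23.5 kHz, appears at 7.8 kHz.
54.8 kHz and 148.8 kHz both map to 7.8 kHz.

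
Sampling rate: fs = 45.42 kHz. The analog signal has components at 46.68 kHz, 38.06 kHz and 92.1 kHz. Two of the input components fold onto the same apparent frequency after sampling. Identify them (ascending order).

46.68 kHz, 92.1 kHz

fs/2 = 22.71 kHz.
46.68 kHz mod fs = 1.26 kHz.
1.26 kHz ≤ fs/2 = 22.71 kHz, appears at 1.26 kHz.
38.06 kHz > fs/2 = 22.71 kHz, folds to fs − 38.06 kHz = 7.36 kHz.
92.1 kHz mod fs = 1.26 kHz.
1.26 kHz ≤ fs/2 = 22.71 kHz, appears at 1.26 kHz.
46.68 kHz and 92.1 kHz both map to 1.26 kHz.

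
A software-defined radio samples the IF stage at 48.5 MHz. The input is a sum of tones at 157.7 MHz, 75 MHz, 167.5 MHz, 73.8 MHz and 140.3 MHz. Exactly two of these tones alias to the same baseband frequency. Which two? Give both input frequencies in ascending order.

fs/2 = 24.25 MHz.
157.7 MHz mod fs = 12.2 MHz.
12.2 MHz ≤ fs/2 = 24.25 MHz, appears at 12.2 MHz.
75 MHz mod fs = 26.5 MHz.
26.5 MHz > fs/2 = 24.25 MHz, folds to fs − 26.5 MHz = 22 MHz.
167.5 MHz mod fs = 22 MHz.
22 MHz ≤ fs/2 = 24.25 MHz, appears at 22 MHz.
73.8 MHz mod fs = 25.3 MHz.
25.3 MHz > fs/2 = 24.25 MHz, folds to fs − 25.3 MHz = 23.2 MHz.
140.3 MHz mod fs = 43.3 MHz.
43.3 MHz > fs/2 = 24.25 MHz, folds to fs − 43.3 MHz = 5.2 MHz.
75 MHz and 167.5 MHz both map to 22 MHz.

75 MHz, 167.5 MHz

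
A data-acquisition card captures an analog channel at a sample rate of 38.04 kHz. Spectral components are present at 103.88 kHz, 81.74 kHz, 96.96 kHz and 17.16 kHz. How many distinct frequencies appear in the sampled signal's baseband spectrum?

fs/2 = 19.02 kHz.
103.88 kHz mod fs = 27.8 kHz.
27.8 kHz > fs/2 = 19.02 kHz, folds to fs − 27.8 kHz = 10.24 kHz.
81.74 kHz mod fs = 5.66 kHz.
5.66 kHz ≤ fs/2 = 19.02 kHz, appears at 5.66 kHz.
96.96 kHz mod fs = 20.88 kHz.
20.88 kHz > fs/2 = 19.02 kHz, folds to fs − 20.88 kHz = 17.16 kHz.
17.16 kHz ≤ fs/2 = 19.02 kHz, passes unchanged.
Distinct values: {5.66 kHz, 10.24 kHz, 17.16 kHz} → 3.

3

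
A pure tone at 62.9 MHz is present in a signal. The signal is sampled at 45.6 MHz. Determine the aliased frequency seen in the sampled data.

62.9 MHz mod fs = 17.3 MHz.
17.3 MHz ≤ fs/2 = 22.8 MHz, appears at 17.3 MHz.

17.3 MHz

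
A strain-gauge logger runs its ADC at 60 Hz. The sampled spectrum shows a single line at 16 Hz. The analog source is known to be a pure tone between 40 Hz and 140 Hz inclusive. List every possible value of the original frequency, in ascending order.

Frequencies that alias to 16 Hz are k·fs ± 16 Hz for integer k ≥ 0.
k=0: 16 Hz.
k=1: 44 Hz, 76 Hz.
k=2: 104 Hz, 136 Hz.
k=3: 164 Hz, 196 Hz.
Within [40 Hz, 140 Hz]: 44 Hz, 76 Hz, 104 Hz, 136 Hz.

44 Hz, 76 Hz, 104 Hz, 136 Hz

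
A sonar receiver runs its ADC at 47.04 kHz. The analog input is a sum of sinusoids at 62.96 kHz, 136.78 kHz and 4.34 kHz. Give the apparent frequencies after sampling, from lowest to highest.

4.34 kHz, 15.92 kHz

fs/2 = 23.52 kHz.
62.96 kHz mod fs = 15.92 kHz.
15.92 kHz ≤ fs/2 = 23.52 kHz, appears at 15.92 kHz.
136.78 kHz mod fs = 42.7 kHz.
42.7 kHz > fs/2 = 23.52 kHz, folds to fs − 42.7 kHz = 4.34 kHz.
4.34 kHz ≤ fs/2 = 23.52 kHz, passes unchanged.
Distinct values: {4.34 kHz, 15.92 kHz}.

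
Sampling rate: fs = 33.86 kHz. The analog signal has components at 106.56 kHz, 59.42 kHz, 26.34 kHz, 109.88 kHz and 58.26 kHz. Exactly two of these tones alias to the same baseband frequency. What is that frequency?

8.3 kHz

fs/2 = 16.93 kHz.
106.56 kHz mod fs = 4.98 kHz.
4.98 kHz ≤ fs/2 = 16.93 kHz, appears at 4.98 kHz.
59.42 kHz mod fs = 25.56 kHz.
25.56 kHz > fs/2 = 16.93 kHz, folds to fs − 25.56 kHz = 8.3 kHz.
26.34 kHz > fs/2 = 16.93 kHz, folds to fs − 26.34 kHz = 7.52 kHz.
109.88 kHz mod fs = 8.3 kHz.
8.3 kHz ≤ fs/2 = 16.93 kHz, appears at 8.3 kHz.
58.26 kHz mod fs = 24.4 kHz.
24.4 kHz > fs/2 = 16.93 kHz, folds to fs − 24.4 kHz = 9.46 kHz.
59.42 kHz and 109.88 kHz both map to 8.3 kHz.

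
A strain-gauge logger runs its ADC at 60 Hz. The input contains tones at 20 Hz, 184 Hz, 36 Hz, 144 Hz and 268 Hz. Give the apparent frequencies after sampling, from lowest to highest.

fs/2 = 30 Hz.
20 Hz ≤ fs/2 = 30 Hz, passes unchanged.
184 Hz mod fs = 4 Hz.
4 Hz ≤ fs/2 = 30 Hz, appears at 4 Hz.
36 Hz > fs/2 = 30 Hz, folds to fs − 36 Hz = 24 Hz.
144 Hz mod fs = 24 Hz.
24 Hz ≤ fs/2 = 30 Hz, appears at 24 Hz.
268 Hz mod fs = 28 Hz.
28 Hz ≤ fs/2 = 30 Hz, appears at 28 Hz.
Distinct values: {4 Hz, 20 Hz, 24 Hz, 28 Hz}.

4 Hz, 20 Hz, 24 Hz, 28 Hz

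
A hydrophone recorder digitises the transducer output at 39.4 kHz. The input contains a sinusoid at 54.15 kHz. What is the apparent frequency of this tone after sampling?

14.75 kHz

54.15 kHz mod fs = 14.75 kHz.
14.75 kHz ≤ fs/2 = 19.7 kHz, appears at 14.75 kHz.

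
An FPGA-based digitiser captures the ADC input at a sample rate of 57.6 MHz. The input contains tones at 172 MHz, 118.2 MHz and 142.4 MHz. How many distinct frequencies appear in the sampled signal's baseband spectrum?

fs/2 = 28.8 MHz.
172 MHz mod fs = 56.8 MHz.
56.8 MHz > fs/2 = 28.8 MHz, folds to fs − 56.8 MHz = 0.8 MHz.
118.2 MHz mod fs = 3 MHz.
3 MHz ≤ fs/2 = 28.8 MHz, appears at 3 MHz.
142.4 MHz mod fs = 27.2 MHz.
27.2 MHz ≤ fs/2 = 28.8 MHz, appears at 27.2 MHz.
Distinct values: {0.8 MHz, 3 MHz, 27.2 MHz} → 3.

3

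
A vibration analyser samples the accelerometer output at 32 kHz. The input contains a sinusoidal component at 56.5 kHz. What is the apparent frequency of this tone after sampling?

7.5 kHz

56.5 kHz mod fs = 24.5 kHz.
24.5 kHz > fs/2 = 16 kHz, folds to fs − 24.5 kHz = 7.5 kHz.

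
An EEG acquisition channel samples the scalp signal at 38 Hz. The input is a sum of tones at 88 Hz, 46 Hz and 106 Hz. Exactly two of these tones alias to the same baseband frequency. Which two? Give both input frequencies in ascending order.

fs/2 = 19 Hz.
88 Hz mod fs = 12 Hz.
12 Hz ≤ fs/2 = 19 Hz, appears at 12 Hz.
46 Hz mod fs = 8 Hz.
8 Hz ≤ fs/2 = 19 Hz, appears at 8 Hz.
106 Hz mod fs = 30 Hz.
30 Hz > fs/2 = 19 Hz, folds to fs − 30 Hz = 8 Hz.
46 Hz and 106 Hz both map to 8 Hz.

46 Hz, 106 Hz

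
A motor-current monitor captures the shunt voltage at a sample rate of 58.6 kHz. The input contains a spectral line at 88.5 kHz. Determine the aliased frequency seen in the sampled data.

88.5 kHz mod fs = 29.9 kHz.
29.9 kHz > fs/2 = 29.3 kHz, folds to fs − 29.9 kHz = 28.7 kHz.

28.7 kHz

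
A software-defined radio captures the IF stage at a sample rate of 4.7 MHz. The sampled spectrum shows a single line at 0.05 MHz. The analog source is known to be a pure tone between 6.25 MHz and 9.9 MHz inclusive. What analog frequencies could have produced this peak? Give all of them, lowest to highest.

9.35 MHz, 9.45 MHz

Frequencies that alias to 0.05 MHz are k·fs ± 0.05 MHz for integer k ≥ 0.
k=0: 0.05 MHz.
k=1: 4.65 MHz, 4.75 MHz.
k=2: 9.35 MHz, 9.45 MHz.
k=3: 14.05 MHz, 14.15 MHz.
Within [6.25 MHz, 9.9 MHz]: 9.35 MHz, 9.45 MHz.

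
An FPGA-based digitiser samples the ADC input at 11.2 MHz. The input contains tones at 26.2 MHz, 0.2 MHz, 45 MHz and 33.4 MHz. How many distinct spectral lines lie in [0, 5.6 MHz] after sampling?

2

fs/2 = 5.6 MHz.
26.2 MHz mod fs = 3.8 MHz.
3.8 MHz ≤ fs/2 = 5.6 MHz, appears at 3.8 MHz.
0.2 MHz ≤ fs/2 = 5.6 MHz, passes unchanged.
45 MHz mod fs = 0.2 MHz.
0.2 MHz ≤ fs/2 = 5.6 MHz, appears at 0.2 MHz.
33.4 MHz mod fs = 11 MHz.
11 MHz > fs/2 = 5.6 MHz, folds to fs − 11 MHz = 0.2 MHz.
Distinct values: {0.2 MHz, 3.8 MHz} → 2.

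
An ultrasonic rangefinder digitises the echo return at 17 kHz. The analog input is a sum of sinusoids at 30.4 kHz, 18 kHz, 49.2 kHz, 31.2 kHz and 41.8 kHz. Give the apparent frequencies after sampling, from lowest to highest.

1 kHz, 1.8 kHz, 2.8 kHz, 3.6 kHz, 7.8 kHz

fs/2 = 8.5 kHz.
30.4 kHz mod fs = 13.4 kHz.
13.4 kHz > fs/2 = 8.5 kHz, folds to fs − 13.4 kHz = 3.6 kHz.
18 kHz mod fs = 1 kHz.
1 kHz ≤ fs/2 = 8.5 kHz, appears at 1 kHz.
49.2 kHz mod fs = 15.2 kHz.
15.2 kHz > fs/2 = 8.5 kHz, folds to fs − 15.2 kHz = 1.8 kHz.
31.2 kHz mod fs = 14.2 kHz.
14.2 kHz > fs/2 = 8.5 kHz, folds to fs − 14.2 kHz = 2.8 kHz.
41.8 kHz mod fs = 7.8 kHz.
7.8 kHz ≤ fs/2 = 8.5 kHz, appears at 7.8 kHz.
Distinct values: {1 kHz, 1.8 kHz, 2.8 kHz, 3.6 kHz, 7.8 kHz}.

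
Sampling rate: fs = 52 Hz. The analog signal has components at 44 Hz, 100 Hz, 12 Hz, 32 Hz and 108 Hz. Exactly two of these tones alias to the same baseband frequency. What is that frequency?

4 Hz

fs/2 = 26 Hz.
44 Hz > fs/2 = 26 Hz, folds to fs − 44 Hz = 8 Hz.
100 Hz mod fs = 48 Hz.
48 Hz > fs/2 = 26 Hz, folds to fs − 48 Hz = 4 Hz.
12 Hz ≤ fs/2 = 26 Hz, passes unchanged.
32 Hz > fs/2 = 26 Hz, folds to fs − 32 Hz = 20 Hz.
108 Hz mod fs = 4 Hz.
4 Hz ≤ fs/2 = 26 Hz, appears at 4 Hz.
100 Hz and 108 Hz both map to 4 Hz.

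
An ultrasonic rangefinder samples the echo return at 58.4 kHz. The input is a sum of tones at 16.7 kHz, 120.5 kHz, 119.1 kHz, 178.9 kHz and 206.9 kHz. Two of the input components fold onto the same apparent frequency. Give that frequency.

fs/2 = 29.2 kHz.
16.7 kHz ≤ fs/2 = 29.2 kHz, passes unchanged.
120.5 kHz mod fs = 3.7 kHz.
3.7 kHz ≤ fs/2 = 29.2 kHz, appears at 3.7 kHz.
119.1 kHz mod fs = 2.3 kHz.
2.3 kHz ≤ fs/2 = 29.2 kHz, appears at 2.3 kHz.
178.9 kHz mod fs = 3.7 kHz.
3.7 kHz ≤ fs/2 = 29.2 kHz, appears at 3.7 kHz.
206.9 kHz mod fs = 31.7 kHz.
31.7 kHz > fs/2 = 29.2 kHz, folds to fs − 31.7 kHz = 26.7 kHz.
120.5 kHz and 178.9 kHz both map to 3.7 kHz.

3.7 kHz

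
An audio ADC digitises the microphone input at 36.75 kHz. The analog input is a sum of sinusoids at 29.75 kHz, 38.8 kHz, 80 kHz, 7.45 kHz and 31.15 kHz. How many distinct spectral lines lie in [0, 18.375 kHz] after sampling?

5

fs/2 = 18.375 kHz.
29.75 kHz > fs/2 = 18.375 kHz, folds to fs − 29.75 kHz = 7 kHz.
38.8 kHz mod fs = 2.05 kHz.
2.05 kHz ≤ fs/2 = 18.375 kHz, appears at 2.05 kHz.
80 kHz mod fs = 6.5 kHz.
6.5 kHz ≤ fs/2 = 18.375 kHz, appears at 6.5 kHz.
7.45 kHz ≤ fs/2 = 18.375 kHz, passes unchanged.
31.15 kHz > fs/2 = 18.375 kHz, folds to fs − 31.15 kHz = 5.6 kHz.
Distinct values: {2.05 kHz, 5.6 kHz, 6.5 kHz, 7 kHz, 7.45 kHz} → 5.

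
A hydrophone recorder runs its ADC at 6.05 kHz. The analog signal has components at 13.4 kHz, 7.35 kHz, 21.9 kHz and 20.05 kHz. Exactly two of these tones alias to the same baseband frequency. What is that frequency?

1.3 kHz

fs/2 = 3.025 kHz.
13.4 kHz mod fs = 1.3 kHz.
1.3 kHz ≤ fs/2 = 3.025 kHz, appears at 1.3 kHz.
7.35 kHz mod fs = 1.3 kHz.
1.3 kHz ≤ fs/2 = 3.025 kHz, appears at 1.3 kHz.
21.9 kHz mod fs = 3.75 kHz.
3.75 kHz > fs/2 = 3.025 kHz, folds to fs − 3.75 kHz = 2.3 kHz.
20.05 kHz mod fs = 1.9 kHz.
1.9 kHz ≤ fs/2 = 3.025 kHz, appears at 1.9 kHz.
7.35 kHz and 13.4 kHz both map to 1.3 kHz.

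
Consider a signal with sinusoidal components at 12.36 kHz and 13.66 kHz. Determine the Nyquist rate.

Highest-frequency component: 13.66 kHz.
Nyquist rate = 2 × 13.66 kHz = 27.32 kHz.

27.32 kHz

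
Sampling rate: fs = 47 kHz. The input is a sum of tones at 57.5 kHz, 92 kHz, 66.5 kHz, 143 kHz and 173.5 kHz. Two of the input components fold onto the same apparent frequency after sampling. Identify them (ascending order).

92 kHz, 143 kHz

fs/2 = 23.5 kHz.
57.5 kHz mod fs = 10.5 kHz.
10.5 kHz ≤ fs/2 = 23.5 kHz, appears at 10.5 kHz.
92 kHz mod fs = 45 kHz.
45 kHz > fs/2 = 23.5 kHz, folds to fs − 45 kHz = 2 kHz.
66.5 kHz mod fs = 19.5 kHz.
19.5 kHz ≤ fs/2 = 23.5 kHz, appears at 19.5 kHz.
143 kHz mod fs = 2 kHz.
2 kHz ≤ fs/2 = 23.5 kHz, appears at 2 kHz.
173.5 kHz mod fs = 32.5 kHz.
32.5 kHz > fs/2 = 23.5 kHz, folds to fs − 32.5 kHz = 14.5 kHz.
92 kHz and 143 kHz both map to 2 kHz.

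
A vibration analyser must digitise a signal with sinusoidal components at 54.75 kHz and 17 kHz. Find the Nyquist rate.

109.5 kHz

Highest-frequency component: 54.75 kHz.
Nyquist rate = 2 × 54.75 kHz = 109.5 kHz.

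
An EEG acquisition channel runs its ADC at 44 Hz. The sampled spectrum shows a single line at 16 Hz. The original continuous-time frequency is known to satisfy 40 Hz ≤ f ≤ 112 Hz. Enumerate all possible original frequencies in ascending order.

60 Hz, 72 Hz, 104 Hz

Frequencies that alias to 16 Hz are k·fs ± 16 Hz for integer k ≥ 0.
k=0: 16 Hz.
k=1: 28 Hz, 60 Hz.
k=2: 72 Hz, 104 Hz.
k=3: 116 Hz, 148 Hz.
Within [40 Hz, 112 Hz]: 60 Hz, 72 Hz, 104 Hz.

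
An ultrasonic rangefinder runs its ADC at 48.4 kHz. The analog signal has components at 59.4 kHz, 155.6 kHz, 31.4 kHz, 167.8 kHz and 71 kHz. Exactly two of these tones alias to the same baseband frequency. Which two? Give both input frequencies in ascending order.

fs/2 = 24.2 kHz.
59.4 kHz mod fs = 11 kHz.
11 kHz ≤ fs/2 = 24.2 kHz, appears at 11 kHz.
155.6 kHz mod fs = 10.4 kHz.
10.4 kHz ≤ fs/2 = 24.2 kHz, appears at 10.4 kHz.
31.4 kHz > fs/2 = 24.2 kHz, folds to fs − 31.4 kHz = 17 kHz.
167.8 kHz mod fs = 22.6 kHz.
22.6 kHz ≤ fs/2 = 24.2 kHz, appears at 22.6 kHz.
71 kHz mod fs = 22.6 kHz.
22.6 kHz ≤ fs/2 = 24.2 kHz, appears at 22.6 kHz.
71 kHz and 167.8 kHz both map to 22.6 kHz.

71 kHz, 167.8 kHz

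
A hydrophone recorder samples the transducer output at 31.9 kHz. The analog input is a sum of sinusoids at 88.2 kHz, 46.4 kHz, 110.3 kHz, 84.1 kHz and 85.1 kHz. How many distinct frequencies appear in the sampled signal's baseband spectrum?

fs/2 = 15.95 kHz.
88.2 kHz mod fs = 24.4 kHz.
24.4 kHz > fs/2 = 15.95 kHz, folds to fs − 24.4 kHz = 7.5 kHz.
46.4 kHz mod fs = 14.5 kHz.
14.5 kHz ≤ fs/2 = 15.95 kHz, appears at 14.5 kHz.
110.3 kHz mod fs = 14.6 kHz.
14.6 kHz ≤ fs/2 = 15.95 kHz, appears at 14.6 kHz.
84.1 kHz mod fs = 20.3 kHz.
20.3 kHz > fs/2 = 15.95 kHz, folds to fs − 20.3 kHz = 11.6 kHz.
85.1 kHz mod fs = 21.3 kHz.
21.3 kHz > fs/2 = 15.95 kHz, folds to fs − 21.3 kHz = 10.6 kHz.
Distinct values: {7.5 kHz, 10.6 kHz, 11.6 kHz, 14.5 kHz, 14.6 kHz} → 5.

5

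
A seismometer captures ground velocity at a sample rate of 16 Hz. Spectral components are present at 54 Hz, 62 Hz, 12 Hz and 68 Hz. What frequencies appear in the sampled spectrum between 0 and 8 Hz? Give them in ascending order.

fs/2 = 8 Hz.
54 Hz mod fs = 6 Hz.
6 Hz ≤ fs/2 = 8 Hz, appears at 6 Hz.
62 Hz mod fs = 14 Hz.
14 Hz > fs/2 = 8 Hz, folds to fs − 14 Hz = 2 Hz.
12 Hz > fs/2 = 8 Hz, folds to fs − 12 Hz = 4 Hz.
68 Hz mod fs = 4 Hz.
4 Hz ≤ fs/2 = 8 Hz, appears at 4 Hz.
Distinct values: {2 Hz, 4 Hz, 6 Hz}.

2 Hz, 4 Hz, 6 Hz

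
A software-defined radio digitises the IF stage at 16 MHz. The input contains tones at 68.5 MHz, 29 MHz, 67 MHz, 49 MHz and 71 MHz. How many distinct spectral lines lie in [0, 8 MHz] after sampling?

fs/2 = 8 MHz.
68.5 MHz mod fs = 4.5 MHz.
4.5 MHz ≤ fs/2 = 8 MHz, appears at 4.5 MHz.
29 MHz mod fs = 13 MHz.
13 MHz > fs/2 = 8 MHz, folds to fs − 13 MHz = 3 MHz.
67 MHz mod fs = 3 MHz.
3 MHz ≤ fs/2 = 8 MHz, appears at 3 MHz.
49 MHz mod fs = 1 MHz.
1 MHz ≤ fs/2 = 8 MHz, appears at 1 MHz.
71 MHz mod fs = 7 MHz.
7 MHz ≤ fs/2 = 8 MHz, appears at 7 MHz.
Distinct values: {1 MHz, 3 MHz, 4.5 MHz, 7 MHz} → 4.

4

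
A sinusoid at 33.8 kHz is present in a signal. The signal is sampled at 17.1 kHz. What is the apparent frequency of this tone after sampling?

33.8 kHz mod fs = 16.7 kHz.
16.7 kHz > fs/2 = 8.55 kHz, folds to fs − 16.7 kHz = 0.4 kHz.

0.4 kHz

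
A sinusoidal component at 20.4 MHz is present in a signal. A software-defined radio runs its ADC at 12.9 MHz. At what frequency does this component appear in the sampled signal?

20.4 MHz mod fs = 7.5 MHz.
7.5 MHz > fs/2 = 6.45 MHz, folds to fs − 7.5 MHz = 5.4 MHz.

5.4 MHz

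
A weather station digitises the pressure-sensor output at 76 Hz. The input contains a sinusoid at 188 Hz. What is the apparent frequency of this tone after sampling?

36 Hz

188 Hz mod fs = 36 Hz.
36 Hz ≤ fs/2 = 38 Hz, appears at 36 Hz.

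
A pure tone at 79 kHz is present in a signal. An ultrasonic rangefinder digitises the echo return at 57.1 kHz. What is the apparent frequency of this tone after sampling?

79 kHz mod fs = 21.9 kHz.
21.9 kHz ≤ fs/2 = 28.55 kHz, appears at 21.9 kHz.

21.9 kHz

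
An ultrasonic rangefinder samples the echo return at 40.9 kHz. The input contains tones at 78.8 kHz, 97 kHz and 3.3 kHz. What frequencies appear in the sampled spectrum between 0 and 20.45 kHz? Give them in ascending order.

fs/2 = 20.45 kHz.
78.8 kHz mod fs = 37.9 kHz.
37.9 kHz > fs/2 = 20.45 kHz, folds to fs − 37.9 kHz = 3 kHz.
97 kHz mod fs = 15.2 kHz.
15.2 kHz ≤ fs/2 = 20.45 kHz, appears at 15.2 kHz.
3.3 kHz ≤ fs/2 = 20.45 kHz, passes unchanged.
Distinct values: {3 kHz, 3.3 kHz, 15.2 kHz}.

3 kHz, 3.3 kHz, 15.2 kHz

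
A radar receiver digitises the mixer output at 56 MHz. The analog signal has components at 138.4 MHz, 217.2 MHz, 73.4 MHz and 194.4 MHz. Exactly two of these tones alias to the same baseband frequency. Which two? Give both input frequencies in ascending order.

138.4 MHz, 194.4 MHz

fs/2 = 28 MHz.
138.4 MHz mod fs = 26.4 MHz.
26.4 MHz ≤ fs/2 = 28 MHz, appears at 26.4 MHz.
217.2 MHz mod fs = 49.2 MHz.
49.2 MHz > fs/2 = 28 MHz, folds to fs − 49.2 MHz = 6.8 MHz.
73.4 MHz mod fs = 17.4 MHz.
17.4 MHz ≤ fs/2 = 28 MHz, appears at 17.4 MHz.
194.4 MHz mod fs = 26.4 MHz.
26.4 MHz ≤ fs/2 = 28 MHz, appears at 26.4 MHz.
138.4 MHz and 194.4 MHz both map to 26.4 MHz.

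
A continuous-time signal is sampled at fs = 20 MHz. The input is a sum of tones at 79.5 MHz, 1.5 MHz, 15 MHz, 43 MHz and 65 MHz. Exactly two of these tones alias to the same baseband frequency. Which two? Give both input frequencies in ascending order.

15 MHz, 65 MHz

fs/2 = 10 MHz.
79.5 MHz mod fs = 19.5 MHz.
19.5 MHz > fs/2 = 10 MHz, folds to fs − 19.5 MHz = 0.5 MHz.
1.5 MHz ≤ fs/2 = 10 MHz, passes unchanged.
15 MHz > fs/2 = 10 MHz, folds to fs − 15 MHz = 5 MHz.
43 MHz mod fs = 3 MHz.
3 MHz ≤ fs/2 = 10 MHz, appears at 3 MHz.
65 MHz mod fs = 5 MHz.
5 MHz ≤ fs/2 = 10 MHz, appears at 5 MHz.
15 MHz and 65 MHz both map to 5 MHz.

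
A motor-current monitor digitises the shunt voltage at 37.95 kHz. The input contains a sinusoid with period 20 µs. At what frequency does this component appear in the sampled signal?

T = 20 µs → f = 1/T = 50 kHz.
50 kHz mod fs = 12.05 kHz.
12.05 kHz ≤ fs/2 = 18.975 kHz, appears at 12.05 kHz.

12.05 kHz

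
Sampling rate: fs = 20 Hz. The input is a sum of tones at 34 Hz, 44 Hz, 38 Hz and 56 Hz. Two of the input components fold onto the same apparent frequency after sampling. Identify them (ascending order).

44 Hz, 56 Hz

fs/2 = 10 Hz.
34 Hz mod fs = 14 Hz.
14 Hz > fs/2 = 10 Hz, folds to fs − 14 Hz = 6 Hz.
44 Hz mod fs = 4 Hz.
4 Hz ≤ fs/2 = 10 Hz, appears at 4 Hz.
38 Hz mod fs = 18 Hz.
18 Hz > fs/2 = 10 Hz, folds to fs − 18 Hz = 2 Hz.
56 Hz mod fs = 16 Hz.
16 Hz > fs/2 = 10 Hz, folds to fs − 16 Hz = 4 Hz.
44 Hz and 56 Hz both map to 4 Hz.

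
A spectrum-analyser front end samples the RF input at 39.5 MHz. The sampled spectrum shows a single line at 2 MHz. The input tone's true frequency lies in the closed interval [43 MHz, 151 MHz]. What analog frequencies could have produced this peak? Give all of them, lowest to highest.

Frequencies that alias to 2 MHz are k·fs ± 2 MHz for integer k ≥ 0.
k=0: 2 MHz.
k=1: 37.5 MHz, 41.5 MHz.
k=2: 77 MHz, 81 MHz.
k=3: 116.5 MHz, 120.5 MHz.
k=4: 156 MHz, 160 MHz.
Within [43 MHz, 151 MHz]: 77 MHz, 81 MHz, 116.5 MHz, 120.5 MHz.

77 MHz, 81 MHz, 116.5 MHz, 120.5 MHz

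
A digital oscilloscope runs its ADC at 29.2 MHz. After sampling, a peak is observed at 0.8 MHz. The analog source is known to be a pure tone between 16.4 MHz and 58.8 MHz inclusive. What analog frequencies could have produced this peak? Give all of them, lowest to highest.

Frequencies that alias to 0.8 MHz are k·fs ± 0.8 MHz for integer k ≥ 0.
k=0: 0.8 MHz.
k=1: 28.4 MHz, 30 MHz.
k=2: 57.6 MHz, 59.2 MHz.
k=3: 86.8 MHz, 88.4 MHz.
Within [16.4 MHz, 58.8 MHz]: 28.4 MHz, 30 MHz, 57.6 MHz.

28.4 MHz, 30 MHz, 57.6 MHz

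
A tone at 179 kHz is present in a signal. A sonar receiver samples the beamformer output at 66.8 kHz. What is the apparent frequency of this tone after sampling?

21.4 kHz

179 kHz mod fs = 45.4 kHz.
45.4 kHz > fs/2 = 33.4 kHz, folds to fs − 45.4 kHz = 21.4 kHz.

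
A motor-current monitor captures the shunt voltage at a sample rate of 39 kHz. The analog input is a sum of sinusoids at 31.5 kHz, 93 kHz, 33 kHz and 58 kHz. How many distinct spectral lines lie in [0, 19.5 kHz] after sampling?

fs/2 = 19.5 kHz.
31.5 kHz > fs/2 = 19.5 kHz, folds to fs − 31.5 kHz = 7.5 kHz.
93 kHz mod fs = 15 kHz.
15 kHz ≤ fs/2 = 19.5 kHz, appears at 15 kHz.
33 kHz > fs/2 = 19.5 kHz, folds to fs − 33 kHz = 6 kHz.
58 kHz mod fs = 19 kHz.
19 kHz ≤ fs/2 = 19.5 kHz, appears at 19 kHz.
Distinct values: {6 kHz, 7.5 kHz, 15 kHz, 19 kHz} → 4.

4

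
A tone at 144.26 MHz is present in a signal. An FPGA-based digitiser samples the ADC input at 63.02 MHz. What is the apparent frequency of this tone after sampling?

144.26 MHz mod fs = 18.22 MHz.
18.22 MHz ≤ fs/2 = 31.51 MHz, appears at 18.22 MHz.

18.22 MHz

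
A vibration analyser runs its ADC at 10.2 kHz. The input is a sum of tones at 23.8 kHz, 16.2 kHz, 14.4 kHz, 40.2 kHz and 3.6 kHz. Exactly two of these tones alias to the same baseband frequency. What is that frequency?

4.2 kHz

fs/2 = 5.1 kHz.
23.8 kHz mod fs = 3.4 kHz.
3.4 kHz ≤ fs/2 = 5.1 kHz, appears at 3.4 kHz.
16.2 kHz mod fs = 6 kHz.
6 kHz > fs/2 = 5.1 kHz, folds to fs − 6 kHz = 4.2 kHz.
14.4 kHz mod fs = 4.2 kHz.
4.2 kHz ≤ fs/2 = 5.1 kHz, appears at 4.2 kHz.
40.2 kHz mod fs = 9.6 kHz.
9.6 kHz > fs/2 = 5.1 kHz, folds to fs − 9.6 kHz = 0.6 kHz.
3.6 kHz ≤ fs/2 = 5.1 kHz, passes unchanged.
14.4 kHz and 16.2 kHz both map to 4.2 kHz.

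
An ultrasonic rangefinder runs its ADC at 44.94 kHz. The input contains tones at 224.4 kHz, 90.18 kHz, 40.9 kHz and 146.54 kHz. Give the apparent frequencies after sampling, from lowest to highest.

0.3 kHz, 4.04 kHz, 11.72 kHz

fs/2 = 22.47 kHz.
224.4 kHz mod fs = 44.64 kHz.
44.64 kHz > fs/2 = 22.47 kHz, folds to fs − 44.64 kHz = 0.3 kHz.
90.18 kHz mod fs = 0.3 kHz.
0.3 kHz ≤ fs/2 = 22.47 kHz, appears at 0.3 kHz.
40.9 kHz > fs/2 = 22.47 kHz, folds to fs − 40.9 kHz = 4.04 kHz.
146.54 kHz mod fs = 11.72 kHz.
11.72 kHz ≤ fs/2 = 22.47 kHz, appears at 11.72 kHz.
Distinct values: {0.3 kHz, 4.04 kHz, 11.72 kHz}.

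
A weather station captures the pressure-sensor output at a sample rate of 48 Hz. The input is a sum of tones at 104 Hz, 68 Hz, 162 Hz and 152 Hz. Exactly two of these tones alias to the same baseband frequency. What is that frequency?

fs/2 = 24 Hz.
104 Hz mod fs = 8 Hz.
8 Hz ≤ fs/2 = 24 Hz, appears at 8 Hz.
68 Hz mod fs = 20 Hz.
20 Hz ≤ fs/2 = 24 Hz, appears at 20 Hz.
162 Hz mod fs = 18 Hz.
18 Hz ≤ fs/2 = 24 Hz, appears at 18 Hz.
152 Hz mod fs = 8 Hz.
8 Hz ≤ fs/2 = 24 Hz, appears at 8 Hz.
104 Hz and 152 Hz both map to 8 Hz.

8 Hz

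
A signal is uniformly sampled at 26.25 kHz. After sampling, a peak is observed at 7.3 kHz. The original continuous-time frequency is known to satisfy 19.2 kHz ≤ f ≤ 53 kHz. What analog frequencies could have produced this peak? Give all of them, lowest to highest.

Frequencies that alias to 7.3 kHz are k·fs ± 7.3 kHz for integer k ≥ 0.
k=0: 7.3 kHz.
k=1: 18.95 kHz, 33.55 kHz.
k=2: 45.2 kHz, 59.8 kHz.
k=3: 71.45 kHz, 86.05 kHz.
Within [19.2 kHz, 53 kHz]: 33.55 kHz, 45.2 kHz.

33.55 kHz, 45.2 kHz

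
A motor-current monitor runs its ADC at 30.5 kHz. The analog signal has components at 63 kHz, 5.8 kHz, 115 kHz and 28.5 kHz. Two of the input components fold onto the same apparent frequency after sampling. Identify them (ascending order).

fs/2 = 15.25 kHz.
63 kHz mod fs = 2 kHz.
2 kHz ≤ fs/2 = 15.25 kHz, appears at 2 kHz.
5.8 kHz ≤ fs/2 = 15.25 kHz, passes unchanged.
115 kHz mod fs = 23.5 kHz.
23.5 kHz > fs/2 = 15.25 kHz, folds to fs − 23.5 kHz = 7 kHz.
28.5 kHz > fs/2 = 15.25 kHz, folds to fs − 28.5 kHz = 2 kHz.
28.5 kHz and 63 kHz both map to 2 kHz.

28.5 kHz, 63 kHz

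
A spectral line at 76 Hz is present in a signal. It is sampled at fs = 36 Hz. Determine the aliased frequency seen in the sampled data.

76 Hz mod fs = 4 Hz.
4 Hz ≤ fs/2 = 18 Hz, appears at 4 Hz.

4 Hz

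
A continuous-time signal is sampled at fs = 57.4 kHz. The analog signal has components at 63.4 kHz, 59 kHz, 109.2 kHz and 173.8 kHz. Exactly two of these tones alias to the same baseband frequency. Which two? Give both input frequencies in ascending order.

fs/2 = 28.7 kHz.
63.4 kHz mod fs = 6 kHz.
6 kHz ≤ fs/2 = 28.7 kHz, appears at 6 kHz.
59 kHz mod fs = 1.6 kHz.
1.6 kHz ≤ fs/2 = 28.7 kHz, appears at 1.6 kHz.
109.2 kHz mod fs = 51.8 kHz.
51.8 kHz > fs/2 = 28.7 kHz, folds to fs − 51.8 kHz = 5.6 kHz.
173.8 kHz mod fs = 1.6 kHz.
1.6 kHz ≤ fs/2 = 28.7 kHz, appears at 1.6 kHz.
59 kHz and 173.8 kHz both map to 1.6 kHz.

59 kHz, 173.8 kHz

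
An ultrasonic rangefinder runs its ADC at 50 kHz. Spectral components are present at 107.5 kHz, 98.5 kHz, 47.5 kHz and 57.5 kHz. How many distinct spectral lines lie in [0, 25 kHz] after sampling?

fs/2 = 25 kHz.
107.5 kHz mod fs = 7.5 kHz.
7.5 kHz ≤ fs/2 = 25 kHz, appears at 7.5 kHz.
98.5 kHz mod fs = 48.5 kHz.
48.5 kHz > fs/2 = 25 kHz, folds to fs − 48.5 kHz = 1.5 kHz.
47.5 kHz > fs/2 = 25 kHz, folds to fs − 47.5 kHz = 2.5 kHz.
57.5 kHz mod fs = 7.5 kHz.
7.5 kHz ≤ fs/2 = 25 kHz, appears at 7.5 kHz.
Distinct values: {1.5 kHz, 2.5 kHz, 7.5 kHz} → 3.

3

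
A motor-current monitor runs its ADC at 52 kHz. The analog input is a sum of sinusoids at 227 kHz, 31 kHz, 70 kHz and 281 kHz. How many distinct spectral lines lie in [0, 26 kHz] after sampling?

3

fs/2 = 26 kHz.
227 kHz mod fs = 19 kHz.
19 kHz ≤ fs/2 = 26 kHz, appears at 19 kHz.
31 kHz > fs/2 = 26 kHz, folds to fs − 31 kHz = 21 kHz.
70 kHz mod fs = 18 kHz.
18 kHz ≤ fs/2 = 26 kHz, appears at 18 kHz.
281 kHz mod fs = 21 kHz.
21 kHz ≤ fs/2 = 26 kHz, appears at 21 kHz.
Distinct values: {18 kHz, 19 kHz, 21 kHz} → 3.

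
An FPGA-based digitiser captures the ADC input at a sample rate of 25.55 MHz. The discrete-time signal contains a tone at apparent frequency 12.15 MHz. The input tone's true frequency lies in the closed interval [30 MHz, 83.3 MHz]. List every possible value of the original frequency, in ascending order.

Frequencies that alias to 12.15 MHz are k·fs ± 12.15 MHz for integer k ≥ 0.
k=0: 12.15 MHz.
k=1: 13.4 MHz, 37.7 MHz.
k=2: 38.95 MHz, 63.25 MHz.
k=3: 64.5 MHz, 88.8 MHz.
k=4: 90.05 MHz, 114.35 MHz.
Within [30 MHz, 83.3 MHz]: 37.7 MHz, 38.95 MHz, 63.25 MHz, 64.5 MHz.

37.7 MHz, 38.95 MHz, 63.25 MHz, 64.5 MHz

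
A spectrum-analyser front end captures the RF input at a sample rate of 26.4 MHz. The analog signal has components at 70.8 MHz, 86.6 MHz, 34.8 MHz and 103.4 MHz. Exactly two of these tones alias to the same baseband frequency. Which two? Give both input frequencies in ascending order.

34.8 MHz, 70.8 MHz

fs/2 = 13.2 MHz.
70.8 MHz mod fs = 18 MHz.
18 MHz > fs/2 = 13.2 MHz, folds to fs − 18 MHz = 8.4 MHz.
86.6 MHz mod fs = 7.4 MHz.
7.4 MHz ≤ fs/2 = 13.2 MHz, appears at 7.4 MHz.
34.8 MHz mod fs = 8.4 MHz.
8.4 MHz ≤ fs/2 = 13.2 MHz, appears at 8.4 MHz.
103.4 MHz mod fs = 24.2 MHz.
24.2 MHz > fs/2 = 13.2 MHz, folds to fs − 24.2 MHz = 2.2 MHz.
34.8 MHz and 70.8 MHz both map to 8.4 MHz.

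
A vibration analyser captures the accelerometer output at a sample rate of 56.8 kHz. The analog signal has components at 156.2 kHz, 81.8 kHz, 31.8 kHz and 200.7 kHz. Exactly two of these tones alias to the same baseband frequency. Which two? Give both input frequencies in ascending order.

fs/2 = 28.4 kHz.
156.2 kHz mod fs = 42.6 kHz.
42.6 kHz > fs/2 = 28.4 kHz, folds to fs − 42.6 kHz = 14.2 kHz.
81.8 kHz mod fs = 25 kHz.
25 kHz ≤ fs/2 = 28.4 kHz, appears at 25 kHz.
31.8 kHz > fs/2 = 28.4 kHz, folds to fs − 31.8 kHz = 25 kHz.
200.7 kHz mod fs = 30.3 kHz.
30.3 kHz > fs/2 = 28.4 kHz, folds to fs − 30.3 kHz = 26.5 kHz.
31.8 kHz and 81.8 kHz both map to 25 kHz.

31.8 kHz, 81.8 kHz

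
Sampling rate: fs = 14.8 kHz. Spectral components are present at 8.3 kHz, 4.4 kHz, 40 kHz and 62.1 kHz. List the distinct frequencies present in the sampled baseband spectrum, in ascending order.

2.9 kHz, 4.4 kHz, 6.5 kHz

fs/2 = 7.4 kHz.
8.3 kHz > fs/2 = 7.4 kHz, folds to fs − 8.3 kHz = 6.5 kHz.
4.4 kHz ≤ fs/2 = 7.4 kHz, passes unchanged.
40 kHz mod fs = 10.4 kHz.
10.4 kHz > fs/2 = 7.4 kHz, folds to fs − 10.4 kHz = 4.4 kHz.
62.1 kHz mod fs = 2.9 kHz.
2.9 kHz ≤ fs/2 = 7.4 kHz, appears at 2.9 kHz.
Distinct values: {2.9 kHz, 4.4 kHz, 6.5 kHz}.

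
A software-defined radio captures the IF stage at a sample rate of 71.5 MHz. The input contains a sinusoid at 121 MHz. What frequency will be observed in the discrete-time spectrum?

121 MHz mod fs = 49.5 MHz.
49.5 MHz > fs/2 = 35.75 MHz, folds to fs − 49.5 MHz = 22 MHz.

22 MHz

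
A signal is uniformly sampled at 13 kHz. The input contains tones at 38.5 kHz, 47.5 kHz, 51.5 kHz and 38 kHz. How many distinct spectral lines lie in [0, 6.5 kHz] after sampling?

3

fs/2 = 6.5 kHz.
38.5 kHz mod fs = 12.5 kHz.
12.5 kHz > fs/2 = 6.5 kHz, folds to fs − 12.5 kHz = 0.5 kHz.
47.5 kHz mod fs = 8.5 kHz.
8.5 kHz > fs/2 = 6.5 kHz, folds to fs − 8.5 kHz = 4.5 kHz.
51.5 kHz mod fs = 12.5 kHz.
12.5 kHz > fs/2 = 6.5 kHz, folds to fs − 12.5 kHz = 0.5 kHz.
38 kHz mod fs = 12 kHz.
12 kHz > fs/2 = 6.5 kHz, folds to fs − 12 kHz = 1 kHz.
Distinct values: {0.5 kHz, 1 kHz, 4.5 kHz} → 3.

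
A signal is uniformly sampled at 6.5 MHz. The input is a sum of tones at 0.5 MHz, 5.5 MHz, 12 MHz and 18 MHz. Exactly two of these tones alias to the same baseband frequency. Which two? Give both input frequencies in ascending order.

5.5 MHz, 12 MHz

fs/2 = 3.25 MHz.
0.5 MHz ≤ fs/2 = 3.25 MHz, passes unchanged.
5.5 MHz > fs/2 = 3.25 MHz, folds to fs − 5.5 MHz = 1 MHz.
12 MHz mod fs = 5.5 MHz.
5.5 MHz > fs/2 = 3.25 MHz, folds to fs − 5.5 MHz = 1 MHz.
18 MHz mod fs = 5 MHz.
5 MHz > fs/2 = 3.25 MHz, folds to fs − 5 MHz = 1.5 MHz.
5.5 MHz and 12 MHz both map to 1 MHz.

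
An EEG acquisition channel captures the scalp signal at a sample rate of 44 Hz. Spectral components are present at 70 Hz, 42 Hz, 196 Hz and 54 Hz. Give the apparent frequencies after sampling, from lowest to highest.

2 Hz, 10 Hz, 18 Hz, 20 Hz

fs/2 = 22 Hz.
70 Hz mod fs = 26 Hz.
26 Hz > fs/2 = 22 Hz, folds to fs − 26 Hz = 18 Hz.
42 Hz > fs/2 = 22 Hz, folds to fs − 42 Hz = 2 Hz.
196 Hz mod fs = 20 Hz.
20 Hz ≤ fs/2 = 22 Hz, appears at 20 Hz.
54 Hz mod fs = 10 Hz.
10 Hz ≤ fs/2 = 22 Hz, appears at 10 Hz.
Distinct values: {2 Hz, 10 Hz, 18 Hz, 20 Hz}.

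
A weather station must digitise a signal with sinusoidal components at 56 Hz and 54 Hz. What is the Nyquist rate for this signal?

Highest-frequency component: 56 Hz.
Nyquist rate = 2 × 56 Hz = 112 Hz.

112 Hz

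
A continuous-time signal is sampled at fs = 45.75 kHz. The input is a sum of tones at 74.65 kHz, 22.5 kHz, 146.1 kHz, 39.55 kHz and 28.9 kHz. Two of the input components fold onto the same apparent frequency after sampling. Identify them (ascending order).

28.9 kHz, 74.65 kHz

fs/2 = 22.875 kHz.
74.65 kHz mod fs = 28.9 kHz.
28.9 kHz > fs/2 = 22.875 kHz, folds to fs − 28.9 kHz = 16.85 kHz.
22.5 kHz ≤ fs/2 = 22.875 kHz, passes unchanged.
146.1 kHz mod fs = 8.85 kHz.
8.85 kHz ≤ fs/2 = 22.875 kHz, appears at 8.85 kHz.
39.55 kHz > fs/2 = 22.875 kHz, folds to fs − 39.55 kHz = 6.2 kHz.
28.9 kHz > fs/2 = 22.875 kHz, folds to fs − 28.9 kHz = 16.85 kHz.
28.9 kHz and 74.65 kHz both map to 16.85 kHz.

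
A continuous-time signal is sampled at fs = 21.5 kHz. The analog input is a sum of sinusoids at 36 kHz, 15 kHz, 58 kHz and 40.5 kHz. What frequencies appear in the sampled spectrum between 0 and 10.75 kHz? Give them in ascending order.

fs/2 = 10.75 kHz.
36 kHz mod fs = 14.5 kHz.
14.5 kHz > fs/2 = 10.75 kHz, folds to fs − 14.5 kHz = 7 kHz.
15 kHz > fs/2 = 10.75 kHz, folds to fs − 15 kHz = 6.5 kHz.
58 kHz mod fs = 15 kHz.
15 kHz > fs/2 = 10.75 kHz, folds to fs − 15 kHz = 6.5 kHz.
40.5 kHz mod fs = 19 kHz.
19 kHz > fs/2 = 10.75 kHz, folds to fs − 19 kHz = 2.5 kHz.
Distinct values: {2.5 kHz, 6.5 kHz, 7 kHz}.

2.5 kHz, 6.5 kHz, 7 kHz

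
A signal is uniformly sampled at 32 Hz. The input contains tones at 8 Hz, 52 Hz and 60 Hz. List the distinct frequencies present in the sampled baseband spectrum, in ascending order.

4 Hz, 8 Hz, 12 Hz

fs/2 = 16 Hz.
8 Hz ≤ fs/2 = 16 Hz, passes unchanged.
52 Hz mod fs = 20 Hz.
20 Hz > fs/2 = 16 Hz, folds to fs − 20 Hz = 12 Hz.
60 Hz mod fs = 28 Hz.
28 Hz > fs/2 = 16 Hz, folds to fs − 28 Hz = 4 Hz.
Distinct values: {4 Hz, 8 Hz, 12 Hz}.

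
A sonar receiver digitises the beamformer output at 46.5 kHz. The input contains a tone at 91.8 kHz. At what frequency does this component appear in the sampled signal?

1.2 kHz

91.8 kHz mod fs = 45.3 kHz.
45.3 kHz > fs/2 = 23.25 kHz, folds to fs − 45.3 kHz = 1.2 kHz.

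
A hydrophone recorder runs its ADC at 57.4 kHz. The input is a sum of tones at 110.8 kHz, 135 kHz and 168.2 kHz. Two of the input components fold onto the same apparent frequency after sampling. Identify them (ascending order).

110.8 kHz, 168.2 kHz

fs/2 = 28.7 kHz.
110.8 kHz mod fs = 53.4 kHz.
53.4 kHz > fs/2 = 28.7 kHz, folds to fs − 53.4 kHz = 4 kHz.
135 kHz mod fs = 20.2 kHz.
20.2 kHz ≤ fs/2 = 28.7 kHz, appears at 20.2 kHz.
168.2 kHz mod fs = 53.4 kHz.
53.4 kHz > fs/2 = 28.7 kHz, folds to fs − 53.4 kHz = 4 kHz.
110.8 kHz and 168.2 kHz both map to 4 kHz.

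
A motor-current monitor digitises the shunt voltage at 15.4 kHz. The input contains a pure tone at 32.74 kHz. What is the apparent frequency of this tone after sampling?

32.74 kHz mod fs = 1.94 kHz.
1.94 kHz ≤ fs/2 = 7.7 kHz, appears at 1.94 kHz.

1.94 kHz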